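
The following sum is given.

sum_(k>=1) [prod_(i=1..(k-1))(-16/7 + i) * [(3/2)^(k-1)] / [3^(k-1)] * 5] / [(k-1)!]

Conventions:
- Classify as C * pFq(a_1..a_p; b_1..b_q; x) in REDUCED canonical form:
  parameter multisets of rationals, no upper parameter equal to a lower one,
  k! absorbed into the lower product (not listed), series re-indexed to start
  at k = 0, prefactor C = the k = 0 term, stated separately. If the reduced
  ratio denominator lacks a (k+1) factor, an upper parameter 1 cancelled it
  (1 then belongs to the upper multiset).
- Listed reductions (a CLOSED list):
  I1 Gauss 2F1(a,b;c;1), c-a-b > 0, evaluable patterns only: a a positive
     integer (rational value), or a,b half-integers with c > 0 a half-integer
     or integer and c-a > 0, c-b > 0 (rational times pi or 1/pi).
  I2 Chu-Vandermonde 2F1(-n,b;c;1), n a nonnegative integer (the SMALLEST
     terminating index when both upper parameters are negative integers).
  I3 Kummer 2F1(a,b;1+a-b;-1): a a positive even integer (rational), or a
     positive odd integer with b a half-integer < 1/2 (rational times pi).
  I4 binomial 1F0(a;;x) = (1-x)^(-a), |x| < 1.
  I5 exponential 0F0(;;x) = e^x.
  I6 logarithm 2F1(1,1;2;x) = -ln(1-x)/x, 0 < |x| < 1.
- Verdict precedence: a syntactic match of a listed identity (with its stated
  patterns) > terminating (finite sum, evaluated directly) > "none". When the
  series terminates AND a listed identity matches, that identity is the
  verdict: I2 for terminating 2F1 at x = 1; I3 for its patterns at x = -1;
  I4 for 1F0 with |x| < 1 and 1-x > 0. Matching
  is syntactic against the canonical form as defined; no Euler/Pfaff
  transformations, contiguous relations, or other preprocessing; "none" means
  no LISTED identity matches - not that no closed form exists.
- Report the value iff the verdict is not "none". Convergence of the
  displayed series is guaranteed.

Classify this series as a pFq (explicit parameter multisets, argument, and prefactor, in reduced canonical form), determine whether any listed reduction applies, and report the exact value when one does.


At argument 1/2: a 1F0 with upper {-9/7}, lower {-}, scaled by C = 5. Verdict at x = 1/2: binomial (I4) matches (the 1F0 binomial series: exponent 9/7, x = 1/2). Hence: 5 * (1/2)^(9/7).

Key step: t_0 = 5 here, and the two k-th powers (C = 5, x = 1/2) combine into one argument.
Step ratio: r(k) = (1/2) * (k-9/7) / [(k+1)] - rational; roots negated = parameters, x = (1/2), C = 5.


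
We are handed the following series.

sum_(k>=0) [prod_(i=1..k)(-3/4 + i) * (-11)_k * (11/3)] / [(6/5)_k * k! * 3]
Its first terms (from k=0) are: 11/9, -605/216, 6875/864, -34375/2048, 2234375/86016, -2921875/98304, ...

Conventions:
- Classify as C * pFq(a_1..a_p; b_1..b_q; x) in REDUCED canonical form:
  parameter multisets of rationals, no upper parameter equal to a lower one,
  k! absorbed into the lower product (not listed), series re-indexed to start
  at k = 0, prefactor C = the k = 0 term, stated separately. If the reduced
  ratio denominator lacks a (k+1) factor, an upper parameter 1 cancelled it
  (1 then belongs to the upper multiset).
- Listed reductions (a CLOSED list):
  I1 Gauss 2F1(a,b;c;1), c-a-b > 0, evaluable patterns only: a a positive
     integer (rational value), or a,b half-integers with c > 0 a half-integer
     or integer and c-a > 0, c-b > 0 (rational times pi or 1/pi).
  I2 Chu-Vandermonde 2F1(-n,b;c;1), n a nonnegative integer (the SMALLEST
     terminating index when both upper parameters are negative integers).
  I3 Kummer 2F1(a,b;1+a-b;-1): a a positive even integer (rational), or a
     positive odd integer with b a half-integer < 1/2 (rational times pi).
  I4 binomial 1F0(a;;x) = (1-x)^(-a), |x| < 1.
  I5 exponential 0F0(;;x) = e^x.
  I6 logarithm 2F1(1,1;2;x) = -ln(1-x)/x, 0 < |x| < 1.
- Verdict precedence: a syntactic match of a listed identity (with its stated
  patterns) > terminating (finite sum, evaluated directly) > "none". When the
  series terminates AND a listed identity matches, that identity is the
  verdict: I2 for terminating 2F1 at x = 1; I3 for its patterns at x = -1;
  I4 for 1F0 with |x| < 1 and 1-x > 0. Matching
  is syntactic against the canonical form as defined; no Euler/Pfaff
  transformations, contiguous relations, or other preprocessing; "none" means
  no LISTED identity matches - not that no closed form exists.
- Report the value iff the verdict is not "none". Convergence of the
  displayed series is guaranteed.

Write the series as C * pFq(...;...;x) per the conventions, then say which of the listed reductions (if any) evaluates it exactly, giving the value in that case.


This is 11/9 * 2F1(-11, 1/4; 6/5; 1) in reduced canonical form. Verdict: this is Chu-Vandermonde (I2) (terminating 2F1 at x = 1 with n = 11, b = 1/4, c = 6/5). Sum: 18661434568842439/31639804298919936.

First insight: x = 1 and the running product (C = 11/9) telescopes to a rising factorial.
Term ratio: r(k) = 1 * (k-11) (k+1/4) / [(k+6/5) (k+1)] - rational in k. x = 1; t_0 = 11/9; negate the roots.


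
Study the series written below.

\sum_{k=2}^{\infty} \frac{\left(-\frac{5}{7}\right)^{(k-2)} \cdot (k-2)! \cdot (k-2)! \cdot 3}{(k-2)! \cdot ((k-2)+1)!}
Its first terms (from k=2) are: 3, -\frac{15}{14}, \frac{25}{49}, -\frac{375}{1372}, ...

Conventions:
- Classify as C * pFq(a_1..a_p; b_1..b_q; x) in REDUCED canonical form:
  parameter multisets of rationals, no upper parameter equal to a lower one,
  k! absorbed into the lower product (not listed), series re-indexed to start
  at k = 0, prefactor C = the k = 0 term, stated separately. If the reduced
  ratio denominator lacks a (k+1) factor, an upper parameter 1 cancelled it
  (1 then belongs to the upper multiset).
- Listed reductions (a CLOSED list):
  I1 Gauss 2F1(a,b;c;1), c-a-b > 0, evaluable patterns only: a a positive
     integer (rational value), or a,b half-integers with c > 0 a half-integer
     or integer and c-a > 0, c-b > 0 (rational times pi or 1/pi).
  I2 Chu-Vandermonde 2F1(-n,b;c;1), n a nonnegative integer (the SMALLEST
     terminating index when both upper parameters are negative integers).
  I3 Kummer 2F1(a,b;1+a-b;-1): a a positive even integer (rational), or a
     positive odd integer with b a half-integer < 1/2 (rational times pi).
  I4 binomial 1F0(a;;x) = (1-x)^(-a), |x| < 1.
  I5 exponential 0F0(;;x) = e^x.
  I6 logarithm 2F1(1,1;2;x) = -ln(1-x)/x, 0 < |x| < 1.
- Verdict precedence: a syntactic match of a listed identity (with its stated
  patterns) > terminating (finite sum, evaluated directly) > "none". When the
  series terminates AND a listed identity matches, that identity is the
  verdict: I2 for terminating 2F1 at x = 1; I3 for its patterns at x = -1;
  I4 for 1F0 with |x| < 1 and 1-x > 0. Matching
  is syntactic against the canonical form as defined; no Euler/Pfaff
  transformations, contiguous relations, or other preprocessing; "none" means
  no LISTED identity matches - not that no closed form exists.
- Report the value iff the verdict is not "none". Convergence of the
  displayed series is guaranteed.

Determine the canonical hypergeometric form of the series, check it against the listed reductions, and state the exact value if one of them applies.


Prefactor 3, argument -\frac{5}{7}: 2F1 with upper {1, 1} over lower {2}. Verdict: logarithm (I6) applies (the logarithm: parameters (1,1;2), x = -\frac{5}{7}). Its exact value is \frac{21}{5} \cdot \ln\left(\frac{12}{7}\right).

The tell: x = -\frac{5}{7} and the factorial ratio (C = 3, x = -5/7) (k+a-1)!/(a-1)! is a rising factorial (a)_k.
Consecutive-term ratio: r(k) = -\frac{5}{7} * (k+1) (k+1) / [(k+2) (k+1)] ; factor over Q: parameters, x = -\frac{5}{7}, and C = 3.


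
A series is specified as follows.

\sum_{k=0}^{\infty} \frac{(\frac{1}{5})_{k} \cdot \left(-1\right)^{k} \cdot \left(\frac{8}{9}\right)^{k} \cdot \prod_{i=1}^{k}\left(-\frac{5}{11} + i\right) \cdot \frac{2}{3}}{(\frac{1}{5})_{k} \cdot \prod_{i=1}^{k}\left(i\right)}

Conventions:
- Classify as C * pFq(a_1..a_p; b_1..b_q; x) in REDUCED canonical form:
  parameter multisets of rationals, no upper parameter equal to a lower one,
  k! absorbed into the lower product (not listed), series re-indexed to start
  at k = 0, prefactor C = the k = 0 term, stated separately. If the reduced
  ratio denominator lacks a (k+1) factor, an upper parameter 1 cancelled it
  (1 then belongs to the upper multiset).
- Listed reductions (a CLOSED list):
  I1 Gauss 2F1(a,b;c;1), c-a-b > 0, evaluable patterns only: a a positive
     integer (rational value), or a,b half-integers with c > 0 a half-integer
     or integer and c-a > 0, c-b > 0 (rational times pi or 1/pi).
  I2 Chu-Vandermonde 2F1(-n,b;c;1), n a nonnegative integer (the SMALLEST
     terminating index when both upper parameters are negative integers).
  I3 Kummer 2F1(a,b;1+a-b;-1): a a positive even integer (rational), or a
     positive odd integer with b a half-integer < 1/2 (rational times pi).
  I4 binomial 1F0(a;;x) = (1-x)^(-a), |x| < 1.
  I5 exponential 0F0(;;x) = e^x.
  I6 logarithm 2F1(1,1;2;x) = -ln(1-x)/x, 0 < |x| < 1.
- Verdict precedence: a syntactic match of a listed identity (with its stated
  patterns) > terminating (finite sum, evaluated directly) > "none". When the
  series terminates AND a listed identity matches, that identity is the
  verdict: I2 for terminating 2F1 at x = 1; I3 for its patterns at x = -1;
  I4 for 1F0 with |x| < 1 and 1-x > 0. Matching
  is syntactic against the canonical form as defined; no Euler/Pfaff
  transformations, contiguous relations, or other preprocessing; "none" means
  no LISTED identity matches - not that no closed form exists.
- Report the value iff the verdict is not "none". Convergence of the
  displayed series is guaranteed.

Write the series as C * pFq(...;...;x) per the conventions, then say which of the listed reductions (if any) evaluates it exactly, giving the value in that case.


With C = \frac{2}{3}: the canonical form is 1F0(\frac{6}{11}; -; -\frac{8}{9}). Verdict: this is the I4 binomial reduction (the 1F0 binomial series: exponent -6/11, x = -\frac{8}{9}). Its exact value is \frac{2}{3} \cdot \left(\frac{17}{9}\right)^{-\frac{6}{11}}.

Key step: t_0 being \frac{2}{3}, the product of the first k integers (C = 2/3, x = -8/9) is k!.
Term ratio: r(k) = -\frac{8}{9} * (k+\frac{6}{11}) / [(k+1)] - rational in k. x = -\frac{8}{9}; t_0 = \frac{2}{3}; negate the roots.


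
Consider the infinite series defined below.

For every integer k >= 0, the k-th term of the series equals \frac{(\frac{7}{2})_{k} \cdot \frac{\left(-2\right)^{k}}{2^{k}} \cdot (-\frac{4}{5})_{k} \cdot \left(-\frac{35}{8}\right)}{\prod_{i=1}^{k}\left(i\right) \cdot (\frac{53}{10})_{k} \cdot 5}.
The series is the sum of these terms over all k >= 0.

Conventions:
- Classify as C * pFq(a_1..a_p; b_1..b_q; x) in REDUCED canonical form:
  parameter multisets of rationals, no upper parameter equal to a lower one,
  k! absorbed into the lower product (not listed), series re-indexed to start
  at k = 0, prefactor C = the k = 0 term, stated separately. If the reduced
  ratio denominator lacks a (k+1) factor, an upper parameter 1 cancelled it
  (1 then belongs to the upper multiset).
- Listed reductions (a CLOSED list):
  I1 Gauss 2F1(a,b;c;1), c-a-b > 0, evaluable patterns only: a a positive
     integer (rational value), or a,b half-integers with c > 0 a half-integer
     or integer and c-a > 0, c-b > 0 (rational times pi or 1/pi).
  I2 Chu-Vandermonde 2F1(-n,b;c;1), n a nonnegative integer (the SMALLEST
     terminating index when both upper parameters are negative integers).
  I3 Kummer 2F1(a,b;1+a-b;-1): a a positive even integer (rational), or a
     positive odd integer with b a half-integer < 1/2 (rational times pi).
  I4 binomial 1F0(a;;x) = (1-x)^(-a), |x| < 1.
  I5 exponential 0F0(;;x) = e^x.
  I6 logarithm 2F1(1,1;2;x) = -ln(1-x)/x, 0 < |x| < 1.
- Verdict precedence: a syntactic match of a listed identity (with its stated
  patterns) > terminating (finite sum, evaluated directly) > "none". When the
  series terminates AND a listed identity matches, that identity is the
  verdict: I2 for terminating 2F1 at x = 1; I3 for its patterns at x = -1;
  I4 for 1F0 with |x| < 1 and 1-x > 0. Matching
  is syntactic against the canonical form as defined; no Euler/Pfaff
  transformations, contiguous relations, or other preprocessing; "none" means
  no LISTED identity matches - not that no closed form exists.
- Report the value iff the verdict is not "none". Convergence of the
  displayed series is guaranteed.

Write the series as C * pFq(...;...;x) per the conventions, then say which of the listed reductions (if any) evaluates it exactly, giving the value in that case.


At argument -1: a 2F1 with upper {-\frac{4}{5}, \frac{7}{2}}, lower {\frac{53}{10}}, scaled by C = -\frac{7}{8}. Verdict: none - this 2F1 at x = -1 matches no listed pattern, and upper {-\frac{4}{5}, \frac{7}{2}} holds no stopper.

The tell: from the first term -\frac{7}{8}: the two k-th powers (prefactor -7/8) combine into one argument.
Step ratio: r(k) = -1 * (k-\frac{4}{5}) (k+\frac{7}{2}) / [(k+\frac{53}{10}) (k+1)] - rational; roots negated = parameters, x = -1, C = -\frac{7}{8}.


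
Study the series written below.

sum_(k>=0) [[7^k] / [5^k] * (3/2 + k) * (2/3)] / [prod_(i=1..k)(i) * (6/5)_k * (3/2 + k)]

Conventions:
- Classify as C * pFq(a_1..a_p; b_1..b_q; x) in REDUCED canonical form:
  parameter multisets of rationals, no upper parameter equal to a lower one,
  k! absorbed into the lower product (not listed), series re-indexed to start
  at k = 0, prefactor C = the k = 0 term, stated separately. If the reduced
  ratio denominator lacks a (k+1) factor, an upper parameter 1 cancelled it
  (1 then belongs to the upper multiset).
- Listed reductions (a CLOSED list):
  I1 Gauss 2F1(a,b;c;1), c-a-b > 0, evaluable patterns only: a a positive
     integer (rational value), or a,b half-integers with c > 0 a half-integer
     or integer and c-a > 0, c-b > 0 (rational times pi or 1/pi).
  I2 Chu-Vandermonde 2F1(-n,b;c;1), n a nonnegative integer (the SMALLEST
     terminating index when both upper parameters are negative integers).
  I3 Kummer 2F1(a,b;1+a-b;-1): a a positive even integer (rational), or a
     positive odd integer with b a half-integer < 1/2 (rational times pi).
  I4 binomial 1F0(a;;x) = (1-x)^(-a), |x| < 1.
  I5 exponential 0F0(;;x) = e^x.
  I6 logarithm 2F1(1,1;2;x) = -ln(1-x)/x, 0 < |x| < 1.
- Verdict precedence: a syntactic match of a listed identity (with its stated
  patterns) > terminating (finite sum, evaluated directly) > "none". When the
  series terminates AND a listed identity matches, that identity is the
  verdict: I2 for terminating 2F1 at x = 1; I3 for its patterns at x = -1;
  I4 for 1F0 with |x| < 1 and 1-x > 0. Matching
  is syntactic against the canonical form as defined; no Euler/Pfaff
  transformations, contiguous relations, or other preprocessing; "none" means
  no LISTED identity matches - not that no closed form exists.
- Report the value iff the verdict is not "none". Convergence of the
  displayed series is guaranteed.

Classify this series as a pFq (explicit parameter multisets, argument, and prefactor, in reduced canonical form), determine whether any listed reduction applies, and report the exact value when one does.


Canonical form: C = 2/3 times 0F1 with upper {-}, lower {6/5}, x = 7/5. Verdict: none. No listed pattern accepts 0F1(-; 6/5; 7/5).

Structural cue: t_0 = 2/3 here, and the product of the first k integers (prefactor 2/3) is k!.
Ratio: r(k) = (7/5) * 1 / [(k+6/5) (k+1)] - rational in k. x = (7/5); t_0 = 2/3; negate the roots.


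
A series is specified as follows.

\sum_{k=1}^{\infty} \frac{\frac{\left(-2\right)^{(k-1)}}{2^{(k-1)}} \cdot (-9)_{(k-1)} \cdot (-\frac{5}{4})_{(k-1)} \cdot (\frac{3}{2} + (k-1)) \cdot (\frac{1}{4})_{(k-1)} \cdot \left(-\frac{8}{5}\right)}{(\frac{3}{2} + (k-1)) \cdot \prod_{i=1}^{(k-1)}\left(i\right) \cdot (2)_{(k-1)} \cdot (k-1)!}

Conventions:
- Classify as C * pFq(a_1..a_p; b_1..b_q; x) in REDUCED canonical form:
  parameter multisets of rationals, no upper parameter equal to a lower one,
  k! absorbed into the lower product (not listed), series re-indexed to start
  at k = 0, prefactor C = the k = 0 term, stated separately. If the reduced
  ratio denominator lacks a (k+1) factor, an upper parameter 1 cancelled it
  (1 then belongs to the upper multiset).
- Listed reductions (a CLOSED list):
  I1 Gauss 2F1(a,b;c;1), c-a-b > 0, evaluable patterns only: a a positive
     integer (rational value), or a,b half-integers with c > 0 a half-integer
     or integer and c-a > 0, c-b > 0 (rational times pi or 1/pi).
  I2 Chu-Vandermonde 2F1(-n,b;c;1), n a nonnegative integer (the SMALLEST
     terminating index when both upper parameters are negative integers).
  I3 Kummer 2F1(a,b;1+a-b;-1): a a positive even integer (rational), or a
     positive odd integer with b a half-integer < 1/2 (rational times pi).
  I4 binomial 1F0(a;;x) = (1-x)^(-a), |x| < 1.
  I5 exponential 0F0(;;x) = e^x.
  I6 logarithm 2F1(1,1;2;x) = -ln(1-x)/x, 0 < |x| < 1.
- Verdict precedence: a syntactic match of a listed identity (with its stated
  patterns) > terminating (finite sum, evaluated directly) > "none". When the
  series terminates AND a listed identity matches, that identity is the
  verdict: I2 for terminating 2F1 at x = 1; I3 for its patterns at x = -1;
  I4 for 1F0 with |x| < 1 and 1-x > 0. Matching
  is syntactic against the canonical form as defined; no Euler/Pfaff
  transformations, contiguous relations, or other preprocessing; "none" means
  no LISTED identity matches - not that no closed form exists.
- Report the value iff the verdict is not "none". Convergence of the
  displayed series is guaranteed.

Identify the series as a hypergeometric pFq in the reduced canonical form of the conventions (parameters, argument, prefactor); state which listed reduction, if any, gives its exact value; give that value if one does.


Classification (C = -\frac{8}{5}): 3F2 with upper {-9, -\frac{5}{4}, \frac{1}{4}}, lower {1, 2}, argument x = -1. Verdict: terminating - upper parameter -9 makes this a finite sum (last index 9), evaluated exactly. Hence: -\frac{20775895051771}{281474976710656}.

The tell: from the first term -\frac{8}{5}: k + 3/2 divides numerator and denominator alike; C = -8/5 after cancelling.
Consecutive-term ratio: r(k) = -1 * (k-9) (k-\frac{5}{4}) (k+\frac{1}{4}) / [(k+1) (k+2) (k+1)] - rational in k. x = -1; t_0 = -\frac{8}{5}; negate the roots.


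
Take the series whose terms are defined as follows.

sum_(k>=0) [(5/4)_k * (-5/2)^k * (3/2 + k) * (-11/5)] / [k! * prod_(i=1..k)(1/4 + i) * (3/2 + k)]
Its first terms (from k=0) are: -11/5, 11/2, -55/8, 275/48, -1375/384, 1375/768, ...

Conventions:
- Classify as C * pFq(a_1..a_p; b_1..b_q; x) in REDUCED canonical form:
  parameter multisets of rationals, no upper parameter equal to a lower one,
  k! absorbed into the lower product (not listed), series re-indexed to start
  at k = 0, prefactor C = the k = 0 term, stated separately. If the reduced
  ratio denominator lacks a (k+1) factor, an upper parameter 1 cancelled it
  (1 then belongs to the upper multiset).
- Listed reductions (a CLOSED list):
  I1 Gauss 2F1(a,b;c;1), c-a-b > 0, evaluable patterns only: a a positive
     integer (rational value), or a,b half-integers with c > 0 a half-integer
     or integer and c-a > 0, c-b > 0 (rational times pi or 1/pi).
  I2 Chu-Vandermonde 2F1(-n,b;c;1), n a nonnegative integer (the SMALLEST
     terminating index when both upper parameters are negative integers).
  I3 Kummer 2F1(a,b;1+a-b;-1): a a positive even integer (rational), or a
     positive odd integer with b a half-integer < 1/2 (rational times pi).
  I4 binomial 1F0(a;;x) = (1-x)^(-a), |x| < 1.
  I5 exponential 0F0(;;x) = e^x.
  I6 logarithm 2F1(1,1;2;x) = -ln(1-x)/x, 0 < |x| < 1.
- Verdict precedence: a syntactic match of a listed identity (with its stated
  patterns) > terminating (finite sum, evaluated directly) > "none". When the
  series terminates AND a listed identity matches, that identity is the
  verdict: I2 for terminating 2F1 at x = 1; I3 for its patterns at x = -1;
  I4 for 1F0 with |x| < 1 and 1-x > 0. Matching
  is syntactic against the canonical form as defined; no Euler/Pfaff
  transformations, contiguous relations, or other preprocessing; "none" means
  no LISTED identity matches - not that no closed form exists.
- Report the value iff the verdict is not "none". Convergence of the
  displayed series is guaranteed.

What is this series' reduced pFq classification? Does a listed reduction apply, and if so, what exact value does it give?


The series (x = -5/2) is 0F0: upper {-}, lower {-}, prefactor -11/5. Verdict: the exponential series (I5) applies (the 0F0 exponential series at x = -5/2). Exact value: (-11/5) * e^(-5/2).

The tell: with t_0 = -11/5, the parameter 5/4 appears in both the upper and lower lists and cancels (alongside the other common factor).
Term ratio: r(k) = (-5/2) * 1 / [(k+1)] ; factor over Q: parameters, x = (-5/2), and C = -11/5.


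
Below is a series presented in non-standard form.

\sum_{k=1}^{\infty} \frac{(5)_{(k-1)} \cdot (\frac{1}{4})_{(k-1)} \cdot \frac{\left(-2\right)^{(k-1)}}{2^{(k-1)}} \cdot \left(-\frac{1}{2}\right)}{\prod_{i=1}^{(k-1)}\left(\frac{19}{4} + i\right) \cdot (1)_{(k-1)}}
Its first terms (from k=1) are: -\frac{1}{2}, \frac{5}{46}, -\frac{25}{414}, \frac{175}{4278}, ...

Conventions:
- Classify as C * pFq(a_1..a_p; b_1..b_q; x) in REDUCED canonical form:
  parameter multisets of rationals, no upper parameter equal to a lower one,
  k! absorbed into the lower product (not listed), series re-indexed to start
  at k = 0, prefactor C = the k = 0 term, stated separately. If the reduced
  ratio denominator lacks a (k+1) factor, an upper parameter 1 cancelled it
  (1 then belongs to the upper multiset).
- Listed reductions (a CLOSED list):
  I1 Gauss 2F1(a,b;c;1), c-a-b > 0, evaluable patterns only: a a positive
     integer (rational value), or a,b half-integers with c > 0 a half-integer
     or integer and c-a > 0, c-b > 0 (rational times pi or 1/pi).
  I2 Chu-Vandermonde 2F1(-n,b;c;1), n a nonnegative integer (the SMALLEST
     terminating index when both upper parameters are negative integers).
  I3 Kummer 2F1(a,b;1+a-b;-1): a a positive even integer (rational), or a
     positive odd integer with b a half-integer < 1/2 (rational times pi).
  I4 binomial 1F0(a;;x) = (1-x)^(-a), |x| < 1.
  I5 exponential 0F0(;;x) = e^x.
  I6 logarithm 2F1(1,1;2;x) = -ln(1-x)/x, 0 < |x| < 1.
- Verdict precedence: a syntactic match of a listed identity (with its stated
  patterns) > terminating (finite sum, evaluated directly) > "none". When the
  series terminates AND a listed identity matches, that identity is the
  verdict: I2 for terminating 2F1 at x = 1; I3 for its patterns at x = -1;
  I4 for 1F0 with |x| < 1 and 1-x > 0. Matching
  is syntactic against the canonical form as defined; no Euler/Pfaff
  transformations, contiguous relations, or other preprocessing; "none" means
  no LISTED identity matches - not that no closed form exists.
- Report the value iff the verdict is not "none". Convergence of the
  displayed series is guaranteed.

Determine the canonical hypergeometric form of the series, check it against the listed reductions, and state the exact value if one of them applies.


The tell: with t_0 = -\frac{1}{2}, the two k-th powers (C = -1/2) combine into one argument.
Consecutive-term ratio: r(k) = -1 * (k+\frac{1}{4}) (k+5) / [(k+\frac{23}{4}) (k+1)] ; factor over Q: parameters, x = -1, and C = -\frac{1}{2}.

The series (x = -1) is 2F1: upper {\frac{1}{4}, 5}, lower {\frac{23}{4}}, prefactor -\frac{1}{2}. Verdict: none (x = -1): each listed identity misses the multisets {\frac{1}{4}, 5} ; {\frac{23}{4}}.


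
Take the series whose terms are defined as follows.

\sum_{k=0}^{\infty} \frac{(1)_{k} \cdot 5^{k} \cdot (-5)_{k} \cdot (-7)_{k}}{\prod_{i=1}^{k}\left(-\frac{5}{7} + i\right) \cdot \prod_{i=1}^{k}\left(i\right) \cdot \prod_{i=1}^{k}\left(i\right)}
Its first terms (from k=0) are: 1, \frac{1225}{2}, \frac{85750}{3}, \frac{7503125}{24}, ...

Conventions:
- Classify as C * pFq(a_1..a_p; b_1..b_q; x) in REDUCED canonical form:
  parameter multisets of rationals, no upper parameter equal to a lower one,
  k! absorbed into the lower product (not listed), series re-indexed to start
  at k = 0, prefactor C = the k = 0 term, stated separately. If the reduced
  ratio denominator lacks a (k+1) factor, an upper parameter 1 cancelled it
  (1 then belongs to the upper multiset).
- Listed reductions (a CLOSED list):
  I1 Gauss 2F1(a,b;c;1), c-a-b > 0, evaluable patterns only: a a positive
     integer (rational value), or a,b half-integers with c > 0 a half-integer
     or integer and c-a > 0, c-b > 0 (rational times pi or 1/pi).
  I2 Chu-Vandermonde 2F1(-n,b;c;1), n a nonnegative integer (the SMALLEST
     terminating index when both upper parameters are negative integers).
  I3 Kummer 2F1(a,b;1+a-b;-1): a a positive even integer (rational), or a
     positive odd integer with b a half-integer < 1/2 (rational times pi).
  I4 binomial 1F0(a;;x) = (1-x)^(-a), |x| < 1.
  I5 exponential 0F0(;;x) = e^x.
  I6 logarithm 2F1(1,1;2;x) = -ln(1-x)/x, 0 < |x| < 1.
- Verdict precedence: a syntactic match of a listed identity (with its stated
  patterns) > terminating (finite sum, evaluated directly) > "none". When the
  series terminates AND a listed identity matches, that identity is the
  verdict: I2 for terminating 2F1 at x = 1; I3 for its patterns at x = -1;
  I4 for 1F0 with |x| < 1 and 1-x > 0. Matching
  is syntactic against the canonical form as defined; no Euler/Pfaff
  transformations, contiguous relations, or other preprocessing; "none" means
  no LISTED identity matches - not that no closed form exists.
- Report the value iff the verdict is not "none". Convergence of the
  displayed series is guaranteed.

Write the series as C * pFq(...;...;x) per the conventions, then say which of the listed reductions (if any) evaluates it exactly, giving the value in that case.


Reduced: x = 5, 2F1, upper = {-7, -5}, lower = {\frac{2}{7}}, C = 1. Verdict: terminating - the sum ends at index 5 because -5 is a negative integer; exact evaluation follows. Hence: \frac{180260067}{92}.

Key observation: from the first term 1: the parameter 1 appears in both the upper and lower lists and cancels.
Ratio: r(k) = 5 * (k-7) (k-5) / [(k+\frac{2}{7}) (k+1)] ; factor over Q: parameters, x = 5, and C = 1.


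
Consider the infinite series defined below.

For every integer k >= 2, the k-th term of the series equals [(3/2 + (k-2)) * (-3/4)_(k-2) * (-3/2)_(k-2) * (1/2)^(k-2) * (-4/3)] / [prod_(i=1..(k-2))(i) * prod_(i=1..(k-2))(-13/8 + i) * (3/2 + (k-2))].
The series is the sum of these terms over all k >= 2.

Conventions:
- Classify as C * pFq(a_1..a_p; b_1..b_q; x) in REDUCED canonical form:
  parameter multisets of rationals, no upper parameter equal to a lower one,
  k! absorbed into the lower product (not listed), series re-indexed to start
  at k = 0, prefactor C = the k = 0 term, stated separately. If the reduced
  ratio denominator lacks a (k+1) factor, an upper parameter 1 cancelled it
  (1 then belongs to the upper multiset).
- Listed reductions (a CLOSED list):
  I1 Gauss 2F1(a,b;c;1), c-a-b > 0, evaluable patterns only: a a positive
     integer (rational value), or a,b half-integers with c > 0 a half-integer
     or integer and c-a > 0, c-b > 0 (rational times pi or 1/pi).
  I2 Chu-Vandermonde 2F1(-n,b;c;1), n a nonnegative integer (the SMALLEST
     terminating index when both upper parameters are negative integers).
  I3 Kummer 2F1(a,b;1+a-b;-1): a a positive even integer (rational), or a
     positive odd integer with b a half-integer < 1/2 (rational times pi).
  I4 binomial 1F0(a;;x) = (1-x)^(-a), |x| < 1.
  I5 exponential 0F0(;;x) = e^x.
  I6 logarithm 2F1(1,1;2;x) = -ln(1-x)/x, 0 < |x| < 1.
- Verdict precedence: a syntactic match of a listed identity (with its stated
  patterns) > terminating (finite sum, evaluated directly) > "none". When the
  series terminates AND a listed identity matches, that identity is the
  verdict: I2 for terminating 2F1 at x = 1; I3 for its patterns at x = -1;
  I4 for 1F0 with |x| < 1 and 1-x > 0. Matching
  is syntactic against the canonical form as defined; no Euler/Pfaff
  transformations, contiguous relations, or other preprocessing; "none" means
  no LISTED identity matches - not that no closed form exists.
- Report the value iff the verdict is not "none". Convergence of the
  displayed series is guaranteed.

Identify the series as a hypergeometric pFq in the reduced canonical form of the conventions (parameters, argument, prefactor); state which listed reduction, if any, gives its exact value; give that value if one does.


Structural cue: x = (1/2) and the product of the first k integers (C = -4/3, x = 1/2) is k!.
Consecutive-term ratio: r(k) = (1/2) * (k-3/2) (k-3/4) / [(k-5/8) (k+1)] - poly over poly, x = (1/2) from leading terms; C = -4/3 at k = 0.

Classification (C = -4/3): 2F1 with upper {-3/2, -3/4}, lower {-5/8}, argument x = 1/2. Verdict: none. A 2F1 with upper {-3/2, -3/4} fits none of I1-I6 at x = 1/2; the sum runs forever.


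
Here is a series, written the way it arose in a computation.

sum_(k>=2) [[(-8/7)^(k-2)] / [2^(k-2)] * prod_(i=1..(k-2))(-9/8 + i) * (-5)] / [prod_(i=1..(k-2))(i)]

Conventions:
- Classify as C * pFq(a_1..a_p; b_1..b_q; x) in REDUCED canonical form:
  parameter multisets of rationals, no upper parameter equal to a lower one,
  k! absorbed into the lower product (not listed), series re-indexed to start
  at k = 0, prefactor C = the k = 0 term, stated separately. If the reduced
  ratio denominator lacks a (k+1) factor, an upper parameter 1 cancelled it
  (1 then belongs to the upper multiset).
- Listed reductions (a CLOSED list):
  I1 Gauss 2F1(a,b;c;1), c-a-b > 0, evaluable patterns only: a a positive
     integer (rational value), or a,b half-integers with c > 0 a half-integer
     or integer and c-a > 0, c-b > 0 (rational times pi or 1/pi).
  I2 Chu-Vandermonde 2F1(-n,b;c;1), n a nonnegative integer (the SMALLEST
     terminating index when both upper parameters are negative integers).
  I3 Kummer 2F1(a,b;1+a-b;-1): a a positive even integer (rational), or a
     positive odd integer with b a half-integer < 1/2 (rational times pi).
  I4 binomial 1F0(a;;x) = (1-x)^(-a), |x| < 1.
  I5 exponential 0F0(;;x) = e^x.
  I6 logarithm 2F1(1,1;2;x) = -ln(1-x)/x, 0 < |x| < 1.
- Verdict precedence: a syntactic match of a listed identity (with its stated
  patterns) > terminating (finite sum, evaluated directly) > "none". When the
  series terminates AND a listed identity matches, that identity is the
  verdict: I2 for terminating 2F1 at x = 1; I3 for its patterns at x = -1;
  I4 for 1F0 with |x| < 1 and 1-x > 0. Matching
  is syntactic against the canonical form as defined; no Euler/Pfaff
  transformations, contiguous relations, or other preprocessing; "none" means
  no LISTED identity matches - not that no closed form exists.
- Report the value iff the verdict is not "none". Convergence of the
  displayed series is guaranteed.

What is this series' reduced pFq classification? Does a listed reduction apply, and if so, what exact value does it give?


First insight: from the first term -5: the two k-th powers (prefactor -5) combine into one argument.
Consecutive-term ratio: r(k) = (-4/7) * (k-1/8) / [(k+1)] - poly over poly, x = (-4/7) from leading terms; C = -5 at k = 0.

Prefactor -5, argument -4/7: 1F0 with upper {-1/8} over lower {-}. Verdict: the I4 binomial reduction matches (the 1F0 binomial series: exponent 1/8, x = -4/7). Its exact value is (-5) * (11/7)^(1/8).


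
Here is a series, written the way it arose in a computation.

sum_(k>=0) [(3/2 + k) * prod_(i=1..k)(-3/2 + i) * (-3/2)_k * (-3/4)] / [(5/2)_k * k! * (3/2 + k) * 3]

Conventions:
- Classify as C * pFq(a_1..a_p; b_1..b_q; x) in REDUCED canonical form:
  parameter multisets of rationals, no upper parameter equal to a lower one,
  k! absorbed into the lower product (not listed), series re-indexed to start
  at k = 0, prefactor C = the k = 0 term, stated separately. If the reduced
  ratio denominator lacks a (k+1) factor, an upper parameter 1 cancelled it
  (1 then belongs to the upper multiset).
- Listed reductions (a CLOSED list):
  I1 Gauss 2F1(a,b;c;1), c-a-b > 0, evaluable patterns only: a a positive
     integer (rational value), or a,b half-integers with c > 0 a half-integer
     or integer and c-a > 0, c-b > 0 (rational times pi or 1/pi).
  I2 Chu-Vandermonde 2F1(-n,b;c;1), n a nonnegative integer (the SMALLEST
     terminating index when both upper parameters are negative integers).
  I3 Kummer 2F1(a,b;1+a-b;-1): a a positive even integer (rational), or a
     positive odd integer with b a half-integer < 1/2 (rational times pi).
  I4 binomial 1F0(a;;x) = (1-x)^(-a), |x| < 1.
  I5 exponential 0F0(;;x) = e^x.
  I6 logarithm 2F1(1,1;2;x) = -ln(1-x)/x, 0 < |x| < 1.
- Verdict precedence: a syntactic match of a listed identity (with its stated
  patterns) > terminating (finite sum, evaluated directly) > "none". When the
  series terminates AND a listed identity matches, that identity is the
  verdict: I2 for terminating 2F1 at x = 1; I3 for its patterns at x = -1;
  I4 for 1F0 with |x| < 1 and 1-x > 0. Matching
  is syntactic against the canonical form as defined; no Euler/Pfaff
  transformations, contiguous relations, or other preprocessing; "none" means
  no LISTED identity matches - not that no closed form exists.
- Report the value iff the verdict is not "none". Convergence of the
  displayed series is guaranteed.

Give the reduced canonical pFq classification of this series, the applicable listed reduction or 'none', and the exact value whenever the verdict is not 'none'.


At argument 1: a 2F1 with upper {-3/2, -1/2}, lower {5/2}, scaled by C = -1/4. Verdict: this is the half-integer Gauss pattern (I1) (x = 1; upper {-3/2, -1/2} half-integers, c = 5/2 in the evaluable pattern). Hence: (-105/1024) * pi.

First insight: from the first term -1/4: the constant factors (C = -1/4, x = 1) combine into one prefactor.
Term ratio: r(k) = 1 * (k-3/2) (k-1/2) / [(k+5/2) (k+1)] - rational; roots negated = parameters, x = 1, C = -1/4.


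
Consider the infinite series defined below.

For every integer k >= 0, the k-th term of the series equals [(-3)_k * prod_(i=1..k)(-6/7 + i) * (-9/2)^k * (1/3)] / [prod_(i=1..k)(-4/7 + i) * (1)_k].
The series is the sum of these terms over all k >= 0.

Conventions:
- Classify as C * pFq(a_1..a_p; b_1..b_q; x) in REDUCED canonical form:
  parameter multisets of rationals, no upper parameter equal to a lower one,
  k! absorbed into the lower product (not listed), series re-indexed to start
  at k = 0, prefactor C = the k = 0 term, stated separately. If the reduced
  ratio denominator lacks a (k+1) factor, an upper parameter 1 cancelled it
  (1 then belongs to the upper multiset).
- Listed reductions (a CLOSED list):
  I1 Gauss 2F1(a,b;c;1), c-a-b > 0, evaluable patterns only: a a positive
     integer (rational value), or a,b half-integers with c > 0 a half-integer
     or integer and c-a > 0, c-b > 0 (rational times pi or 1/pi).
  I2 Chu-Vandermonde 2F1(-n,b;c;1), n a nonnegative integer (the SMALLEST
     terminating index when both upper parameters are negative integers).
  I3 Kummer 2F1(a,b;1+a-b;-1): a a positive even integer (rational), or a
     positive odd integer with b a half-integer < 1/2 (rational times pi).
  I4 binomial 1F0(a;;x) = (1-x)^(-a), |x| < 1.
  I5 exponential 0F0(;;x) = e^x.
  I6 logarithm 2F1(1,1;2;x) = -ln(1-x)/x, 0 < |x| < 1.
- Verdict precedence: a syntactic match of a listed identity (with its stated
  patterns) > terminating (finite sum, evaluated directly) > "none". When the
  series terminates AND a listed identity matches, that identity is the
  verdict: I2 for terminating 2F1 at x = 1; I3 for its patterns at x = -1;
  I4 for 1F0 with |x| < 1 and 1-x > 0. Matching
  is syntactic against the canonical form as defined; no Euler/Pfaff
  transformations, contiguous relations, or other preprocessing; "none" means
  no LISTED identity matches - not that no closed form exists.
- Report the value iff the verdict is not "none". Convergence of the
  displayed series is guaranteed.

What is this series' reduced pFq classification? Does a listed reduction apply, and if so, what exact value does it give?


At argument -9/2: a 2F1 with upper {-3, 1/7}, lower {3/7}, scaled by C = 1/3. Verdict: terminating - upper parameter -3 makes this a finite sum (last index 3), evaluated exactly. Hence: 3667/255.

Structural cue: with t_0 = 1/3, the running product (C = 1/3, x = -9/2) telescopes to a rising factorial.
Ratio: r(k) = (-9/2) * (k-3) (k+1/7) / [(k+3/7) (k+1)] - rational; roots negated = parameters, x = (-9/2), C = 1/3.


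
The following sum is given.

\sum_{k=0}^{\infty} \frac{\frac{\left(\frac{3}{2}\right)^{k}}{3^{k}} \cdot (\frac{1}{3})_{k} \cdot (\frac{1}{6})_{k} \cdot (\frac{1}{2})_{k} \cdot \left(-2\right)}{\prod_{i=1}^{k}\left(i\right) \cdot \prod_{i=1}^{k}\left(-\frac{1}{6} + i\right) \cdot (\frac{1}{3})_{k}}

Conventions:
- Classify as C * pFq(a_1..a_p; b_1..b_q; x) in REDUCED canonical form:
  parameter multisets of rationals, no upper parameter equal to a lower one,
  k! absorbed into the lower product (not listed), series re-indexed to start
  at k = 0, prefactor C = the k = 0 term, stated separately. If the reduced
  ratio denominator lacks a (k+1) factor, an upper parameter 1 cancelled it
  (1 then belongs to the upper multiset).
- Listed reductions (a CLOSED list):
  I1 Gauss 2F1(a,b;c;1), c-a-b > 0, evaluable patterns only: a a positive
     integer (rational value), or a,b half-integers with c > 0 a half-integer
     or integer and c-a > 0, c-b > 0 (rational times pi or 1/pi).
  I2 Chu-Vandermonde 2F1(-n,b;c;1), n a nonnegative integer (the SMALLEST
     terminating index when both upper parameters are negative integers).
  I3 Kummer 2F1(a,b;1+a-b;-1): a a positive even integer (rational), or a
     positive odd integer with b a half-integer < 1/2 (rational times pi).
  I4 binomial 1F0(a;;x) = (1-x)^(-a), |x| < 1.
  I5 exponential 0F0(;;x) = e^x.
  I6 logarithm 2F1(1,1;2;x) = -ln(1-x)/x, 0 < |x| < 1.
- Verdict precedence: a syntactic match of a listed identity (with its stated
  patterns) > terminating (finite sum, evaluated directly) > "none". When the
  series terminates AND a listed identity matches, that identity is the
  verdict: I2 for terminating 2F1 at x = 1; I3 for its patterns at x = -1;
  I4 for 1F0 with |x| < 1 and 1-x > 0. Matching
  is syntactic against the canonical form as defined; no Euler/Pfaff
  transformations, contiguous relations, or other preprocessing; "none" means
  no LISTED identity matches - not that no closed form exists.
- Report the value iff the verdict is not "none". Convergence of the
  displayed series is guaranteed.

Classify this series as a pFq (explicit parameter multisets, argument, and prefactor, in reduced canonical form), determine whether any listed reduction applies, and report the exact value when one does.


Prefactor -2, argument \frac{1}{2}: 2F1 with upper {\frac{1}{6}, \frac{1}{2}} over lower {\frac{5}{6}}. Verdict: none. A 2F1 with upper {\frac{1}{6}, \frac{1}{2}} fits none of I1-I6 at x = \frac{1}{2}; the sum runs forever.

Key observation: with t_0 = -2, the lower running product (C = -2) is a rising factorial.
Consecutive-term ratio: r(k) = \frac{1}{2} * (k+\frac{1}{6}) (k+\frac{1}{2}) / [(k+\frac{5}{6}) (k+1)] - rational; roots negated = parameters, x = \frac{1}{2}, C = -2.


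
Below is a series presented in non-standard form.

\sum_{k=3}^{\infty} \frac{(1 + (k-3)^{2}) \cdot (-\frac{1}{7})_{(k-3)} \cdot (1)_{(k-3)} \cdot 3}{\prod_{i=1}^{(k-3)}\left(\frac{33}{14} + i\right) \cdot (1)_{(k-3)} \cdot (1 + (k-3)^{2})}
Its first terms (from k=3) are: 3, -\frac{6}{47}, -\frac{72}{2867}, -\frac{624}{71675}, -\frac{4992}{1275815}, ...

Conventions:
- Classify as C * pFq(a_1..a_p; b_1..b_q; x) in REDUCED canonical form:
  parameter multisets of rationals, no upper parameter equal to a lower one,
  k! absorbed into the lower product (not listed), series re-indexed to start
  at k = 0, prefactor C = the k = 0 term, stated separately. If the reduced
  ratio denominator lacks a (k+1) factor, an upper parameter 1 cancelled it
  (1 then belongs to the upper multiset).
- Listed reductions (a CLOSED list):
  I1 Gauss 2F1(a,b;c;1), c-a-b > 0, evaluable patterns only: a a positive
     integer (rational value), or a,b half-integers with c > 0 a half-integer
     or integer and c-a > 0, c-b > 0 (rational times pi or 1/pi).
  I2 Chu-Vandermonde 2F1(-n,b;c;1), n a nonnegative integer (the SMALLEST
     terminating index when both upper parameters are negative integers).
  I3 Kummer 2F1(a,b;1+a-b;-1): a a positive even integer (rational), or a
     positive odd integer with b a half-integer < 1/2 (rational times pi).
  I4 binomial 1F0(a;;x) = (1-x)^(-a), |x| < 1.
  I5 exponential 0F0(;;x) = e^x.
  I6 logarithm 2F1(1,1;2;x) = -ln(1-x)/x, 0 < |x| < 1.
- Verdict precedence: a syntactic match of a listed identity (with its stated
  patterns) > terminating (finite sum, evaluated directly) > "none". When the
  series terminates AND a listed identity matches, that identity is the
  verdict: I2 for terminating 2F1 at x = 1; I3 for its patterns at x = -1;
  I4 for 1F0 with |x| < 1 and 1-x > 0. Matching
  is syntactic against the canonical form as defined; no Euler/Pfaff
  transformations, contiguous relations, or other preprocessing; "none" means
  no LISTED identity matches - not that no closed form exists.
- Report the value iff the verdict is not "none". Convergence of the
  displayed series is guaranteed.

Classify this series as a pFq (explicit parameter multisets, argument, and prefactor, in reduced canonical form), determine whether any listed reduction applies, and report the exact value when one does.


Structural cue: with t_0 = 3, the factor k^2 + 1 cancels (top and bottom), leaving C = 3, x = 1.
Term ratio: r(k) = 1 * (k-\frac{1}{7}) (k+1) / [(k+\frac{47}{14}) (k+1)] - rational in k, leading ratio 1; with t_0 = 3, classification follows.

x = 1 here; the reduced form reads 2F1, upper {-\frac{1}{7}, 1}, lower {\frac{47}{14}}, C = 3. Verdict: Gauss's theorem (I1) matches (x = 1: the Gamma ratio telescopes since c-a-b = 5/2 > 0 and a = 1 in Z>0). Hence: \frac{99}{35}.
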